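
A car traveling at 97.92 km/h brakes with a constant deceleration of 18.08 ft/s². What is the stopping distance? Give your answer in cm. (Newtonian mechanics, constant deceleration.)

v₀ = 97.92 km/h × 0.2777777777777778 = 27.2 m/s
a = 18.08 ft/s² × 0.3048 = 5.51078 m/s²
d = v₀² / (2a) = 27.2² / (2 × 5.51078) = 739.84 / 11.0216 = 67.1264 m
d = 67.1264 m / 0.01 = 6713 cm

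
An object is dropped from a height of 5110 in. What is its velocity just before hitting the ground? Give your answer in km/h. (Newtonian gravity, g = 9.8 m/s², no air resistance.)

h = 5110 in × 0.0254 = 129.794 m
v = √(2gh) = √(2 × 9.8 × 129.794) = 50.4377 m/s
v = 50.4377 m/s / 0.2777777777777778 = 181.6 km/h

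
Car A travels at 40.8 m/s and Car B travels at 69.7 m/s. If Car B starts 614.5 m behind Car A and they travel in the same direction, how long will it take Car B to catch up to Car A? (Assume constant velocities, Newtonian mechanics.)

Relative speed: v_rel = 69.7 - 40.8 = 28.9 m/s
Time to catch: t = d₀/v_rel = 614.5/28.9 = 21.26 s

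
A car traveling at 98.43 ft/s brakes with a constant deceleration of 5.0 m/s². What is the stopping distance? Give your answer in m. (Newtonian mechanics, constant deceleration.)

v₀ = 98.43 ft/s × 0.3048 = 30.0015 m/s
d = v₀² / (2a) = 30.0015² / (2 × 5.0) = 900.09 / 10.0 = 90.01 m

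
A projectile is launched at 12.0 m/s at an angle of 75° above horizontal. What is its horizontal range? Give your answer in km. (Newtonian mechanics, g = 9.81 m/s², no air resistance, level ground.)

R = v₀² × sin(2θ) / g = 12.0² × sin(2 × 75°) / 9.81 = 144.0 × 0.5 / 9.81 = 7.33945 m
R = 7.33945 m / 1000.0 = 0.007339 km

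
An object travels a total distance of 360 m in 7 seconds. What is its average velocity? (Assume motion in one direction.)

v_avg = Δd / Δt = 360 / 7 = 51.43 m/s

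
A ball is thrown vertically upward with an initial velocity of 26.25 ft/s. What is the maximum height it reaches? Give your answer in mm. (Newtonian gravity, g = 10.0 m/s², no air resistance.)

v₀ = 26.25 ft/s × 0.3048 = 8.001 m/s
h_max = v₀² / (2g) = 8.001² / (2 × 10.0) = 64.016 / 20.0 = 3.2008 m
h_max = 3.2008 m / 0.001 = 3201 mm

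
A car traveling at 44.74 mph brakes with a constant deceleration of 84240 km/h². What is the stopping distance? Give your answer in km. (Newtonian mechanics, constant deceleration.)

v₀ = 44.74 mph × 0.44704 = 20.0006 m/s
a = 84240 km/h² × 7.716049382716049e-05 = 6.5 m/s²
d = v₀² / (2a) = 20.0006² / (2 × 6.5) = 400.024 / 13.0 = 30.7711 m
d = 30.7711 m / 1000.0 = 0.03077 km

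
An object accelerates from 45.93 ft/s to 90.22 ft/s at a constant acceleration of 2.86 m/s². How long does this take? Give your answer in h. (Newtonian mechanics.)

v₀ = 45.93 ft/s × 0.3048 = 13.9995 m/s
v = 90.22 ft/s × 0.3048 = 27.4991 m/s
t = (v - v₀) / a = (27.4991 - 13.9995) / 2.86 = 4.72014 s
t = 4.72014 s / 3600.0 = 0.001311 h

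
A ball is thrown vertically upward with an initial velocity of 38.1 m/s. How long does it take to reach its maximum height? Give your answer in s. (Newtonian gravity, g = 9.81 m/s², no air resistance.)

t_up = v₀ / g = 38.1 / 9.81 = 3.884 s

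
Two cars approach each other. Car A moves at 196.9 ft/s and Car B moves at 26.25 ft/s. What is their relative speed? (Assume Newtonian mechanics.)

v_rel = v_A + v_B = 196.9 + 26.25 = 223.15 ft/s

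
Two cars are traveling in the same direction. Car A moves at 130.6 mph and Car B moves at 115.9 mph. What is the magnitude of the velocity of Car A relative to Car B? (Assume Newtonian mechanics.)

v_rel = |v_A - v_B| = |130.6 - 115.9| = 14.7 mph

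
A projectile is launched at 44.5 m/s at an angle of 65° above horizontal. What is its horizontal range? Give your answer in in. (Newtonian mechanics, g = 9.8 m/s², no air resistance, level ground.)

R = v₀² × sin(2θ) / g = 44.5² × sin(2 × 65°) / 9.8 = 1980.25 × 0.766044 / 9.8 = 154.792 m
R = 154.792 m / 0.0254 = 6094 in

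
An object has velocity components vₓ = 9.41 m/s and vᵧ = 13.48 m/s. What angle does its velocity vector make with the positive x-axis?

θ = arctan(vᵧ/vₓ) = arctan(13.48/9.41) = 55.08°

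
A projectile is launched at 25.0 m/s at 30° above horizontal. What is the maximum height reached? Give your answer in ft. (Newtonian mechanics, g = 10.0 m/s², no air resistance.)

H = v₀² × sin²(θ) / (2g) = 25.0² × sin(30°)² / (2 × 10.0) = 625.0 × 0.25 / 20.0 = 7.8125 m
H = 7.8125 m / 0.3048 = 25.63 ft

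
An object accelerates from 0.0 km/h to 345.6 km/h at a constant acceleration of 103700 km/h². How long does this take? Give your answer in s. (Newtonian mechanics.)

v₀ = 0.0 km/h × 0.2777777777777778 = 0.0 m/s
v = 345.6 km/h × 0.2777777777777778 = 96.0 m/s
a = 103700 km/h² × 7.716049382716049e-05 = 8.00154 m/s²
t = (v - v₀) / a = (96.0 - 0.0) / 8.00154 = 12.0 s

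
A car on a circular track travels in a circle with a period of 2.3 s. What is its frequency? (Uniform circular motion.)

f = 1/T = 1/2.3 = 0.4348 Hz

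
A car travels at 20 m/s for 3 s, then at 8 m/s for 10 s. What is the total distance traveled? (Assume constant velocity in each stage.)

d₁ = v₁t₁ = 20 × 3 = 60 m
d₂ = v₂t₂ = 8 × 10 = 80 m
d_total = 60 + 80 = 140 m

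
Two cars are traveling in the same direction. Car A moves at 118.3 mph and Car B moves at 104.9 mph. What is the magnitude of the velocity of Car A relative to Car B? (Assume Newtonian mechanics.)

v_rel = |v_A - v_B| = |118.3 - 104.9| = 13.4 mph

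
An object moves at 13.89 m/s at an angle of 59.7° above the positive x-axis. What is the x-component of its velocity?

vₓ = v cos(θ) = 13.89 × cos(59.7°) = 7.01 m/s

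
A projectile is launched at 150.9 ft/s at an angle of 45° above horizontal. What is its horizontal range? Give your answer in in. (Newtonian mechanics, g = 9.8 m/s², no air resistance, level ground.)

v₀ = 150.9 ft/s × 0.3048 = 45.9943 m/s
R = v₀² × sin(2θ) / g = 45.9943² × sin(2 × 45°) / 9.8 = 2115.48 × 1.0 / 9.8 = 215.865 m
R = 215.865 m / 0.0254 = 8499 in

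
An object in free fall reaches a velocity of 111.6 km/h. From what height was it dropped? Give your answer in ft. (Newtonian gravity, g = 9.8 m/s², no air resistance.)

v = 111.6 km/h × 0.2777777777777778 = 31.0 m/s
h = v² / (2g) = 31.0² / (2 × 9.8) = 49.0306 m
h = 49.0306 m / 0.3048 = 160.9 ft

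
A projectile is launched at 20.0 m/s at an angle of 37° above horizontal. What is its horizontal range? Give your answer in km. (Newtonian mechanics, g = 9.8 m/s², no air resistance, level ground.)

R = v₀² × sin(2θ) / g = 20.0² × sin(2 × 37°) / 9.8 = 400.0 × 0.961262 / 9.8 = 39.2352 m
R = 39.2352 m / 1000.0 = 0.03924 km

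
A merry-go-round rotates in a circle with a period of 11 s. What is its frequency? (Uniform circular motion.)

f = 1/T = 1/11 = 0.0909 Hz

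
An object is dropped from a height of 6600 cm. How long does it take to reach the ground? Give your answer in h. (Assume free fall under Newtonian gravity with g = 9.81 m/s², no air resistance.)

h = 6600 cm × 0.01 = 66.0 m
t = √(2h/g) = √(2 × 66.0 / 9.81) = 3.6682 s
t = 3.6682 s / 3600.0 = 0.001019 h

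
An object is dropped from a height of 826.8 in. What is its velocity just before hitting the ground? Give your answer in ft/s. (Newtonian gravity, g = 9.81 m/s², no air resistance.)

h = 826.8 in × 0.0254 = 21.0007 m
v = √(2gh) = √(2 × 9.81 × 21.0007) = 20.2986 m/s
v = 20.2986 m/s / 0.3048 = 66.6 ft/s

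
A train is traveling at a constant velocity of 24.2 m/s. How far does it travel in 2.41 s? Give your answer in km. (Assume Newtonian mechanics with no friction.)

d = v × t = 24.2 × 2.41 = 58.322 m
d = 58.322 m / 1000.0 = 0.05832 km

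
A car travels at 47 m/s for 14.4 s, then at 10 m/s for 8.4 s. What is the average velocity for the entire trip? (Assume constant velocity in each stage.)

d₁ = v₁t₁ = 47 × 14.4 = 676.8 m
d₂ = v₂t₂ = 10 × 8.4 = 84.0 m
d_total = 760.8 m, t_total = 22.8 s
v_avg = d_total/t_total = 760.8/22.8 = 33.37 m/s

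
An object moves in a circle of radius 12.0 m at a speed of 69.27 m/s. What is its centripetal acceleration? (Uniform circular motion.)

a_c = v²/r = 69.27²/12.0 = 4798.3329/12.0 = 399.86 m/s²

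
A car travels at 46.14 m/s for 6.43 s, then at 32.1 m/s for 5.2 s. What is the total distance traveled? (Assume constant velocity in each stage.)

d₁ = v₁t₁ = 46.14 × 6.43 = 296.6802 m
d₂ = v₂t₂ = 32.1 × 5.2 = 166.92 m
d_total = 296.6802 + 166.92 = 463.6 m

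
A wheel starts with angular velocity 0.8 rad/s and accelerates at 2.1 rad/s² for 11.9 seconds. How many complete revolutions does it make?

θ = ω₀t + ½αt² = 0.8×11.9 + ½×2.1×11.9² = 158.2105 rad
Total revolutions = θ/(2π) = 158.2105/(2π) = 25.18
Complete revolutions = ⌊25.18⌋ = 25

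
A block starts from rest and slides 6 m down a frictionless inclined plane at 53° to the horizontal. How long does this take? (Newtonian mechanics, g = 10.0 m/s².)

a = g sin(θ) = 10.0 × sin(53°) = 7.9864 m/s²
t = √(2d/a) = √(2 × 6 / 7.9864) = 1.23 s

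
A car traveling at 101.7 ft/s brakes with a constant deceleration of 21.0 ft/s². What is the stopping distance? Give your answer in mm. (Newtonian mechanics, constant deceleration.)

v₀ = 101.7 ft/s × 0.3048 = 30.9982 m/s
a = 21.0 ft/s² × 0.3048 = 6.4008 m/s²
d = v₀² / (2a) = 30.9982² / (2 × 6.4008) = 960.888 / 12.8016 = 75.06 m
d = 75.06 m / 0.001 = 75060 mm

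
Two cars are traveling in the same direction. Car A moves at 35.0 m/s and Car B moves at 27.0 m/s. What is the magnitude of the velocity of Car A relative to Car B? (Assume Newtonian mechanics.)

v_rel = |v_A - v_B| = |35.0 - 27.0| = 8.0 m/s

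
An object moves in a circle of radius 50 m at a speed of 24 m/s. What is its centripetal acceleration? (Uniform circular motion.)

a_c = v²/r = 24²/50 = 576/50 = 11.52 m/s²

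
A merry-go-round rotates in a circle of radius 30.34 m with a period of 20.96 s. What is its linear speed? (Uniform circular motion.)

v = 2πr/T = 2π×30.34/20.96 = 9.1 m/s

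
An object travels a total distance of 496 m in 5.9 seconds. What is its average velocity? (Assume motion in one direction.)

v_avg = Δd / Δt = 496 / 5.9 = 84.07 m/s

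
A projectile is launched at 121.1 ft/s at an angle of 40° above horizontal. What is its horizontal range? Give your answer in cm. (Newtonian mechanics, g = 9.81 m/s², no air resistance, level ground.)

v₀ = 121.1 ft/s × 0.3048 = 36.9113 m/s
R = v₀² × sin(2θ) / g = 36.9113² × sin(2 × 40°) / 9.81 = 1362.44 × 0.984808 / 9.81 = 136.773 m
R = 136.773 m / 0.01 = 13680 cm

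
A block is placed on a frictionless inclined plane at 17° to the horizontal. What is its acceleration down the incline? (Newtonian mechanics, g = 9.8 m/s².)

a = g sin(θ) = 9.8 × sin(17°) = 9.8 × 0.2924 = 2.87 m/s²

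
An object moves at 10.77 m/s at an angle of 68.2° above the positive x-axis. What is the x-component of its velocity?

vₓ = v cos(θ) = 10.77 × cos(68.2°) = 4.0 m/s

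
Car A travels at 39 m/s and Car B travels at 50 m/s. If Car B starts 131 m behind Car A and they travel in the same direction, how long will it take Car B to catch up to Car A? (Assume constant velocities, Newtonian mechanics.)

Relative speed: v_rel = 50 - 39 = 11 m/s
Time to catch: t = d₀/v_rel = 131/11 = 11.91 s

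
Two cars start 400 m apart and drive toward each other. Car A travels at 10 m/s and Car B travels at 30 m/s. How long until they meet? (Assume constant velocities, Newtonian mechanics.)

Combined speed: v_combined = 10 + 30 = 40 m/s
Time to meet: t = d/v_combined = 400/40 = 10.0 s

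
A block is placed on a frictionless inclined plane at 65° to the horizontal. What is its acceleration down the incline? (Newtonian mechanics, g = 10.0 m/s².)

a = g sin(θ) = 10.0 × sin(65°) = 10.0 × 0.9063 = 9.06 m/s²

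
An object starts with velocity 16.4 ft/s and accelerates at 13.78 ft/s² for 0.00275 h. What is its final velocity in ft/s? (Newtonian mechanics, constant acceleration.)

v₀ = 16.4 ft/s × 0.3048 = 4.99872 m/s
a = 13.78 ft/s² × 0.3048 = 4.20014 m/s²
t = 0.00275 h × 3600.0 = 9.9 s
v = v₀ + a × t = 4.99872 + 4.20014 × 9.9 = 46.5801 m/s
v = 46.5801 m/s / 0.3048 = 152.8 ft/s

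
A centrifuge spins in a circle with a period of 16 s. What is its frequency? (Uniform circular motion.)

f = 1/T = 1/16 = 0.0625 Hz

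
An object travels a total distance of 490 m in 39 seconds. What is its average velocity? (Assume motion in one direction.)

v_avg = Δd / Δt = 490 / 39 = 12.56 m/s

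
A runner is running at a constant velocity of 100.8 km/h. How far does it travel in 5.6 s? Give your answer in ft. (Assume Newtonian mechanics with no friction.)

v = 100.8 km/h × 0.2777777777777778 = 28.0 m/s
d = v × t = 28.0 × 5.6 = 156.8 m
d = 156.8 m / 0.3048 = 514.4 ft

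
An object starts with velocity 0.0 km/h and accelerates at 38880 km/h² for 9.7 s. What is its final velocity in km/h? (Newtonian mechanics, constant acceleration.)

v₀ = 0.0 km/h × 0.2777777777777778 = 0.0 m/s
a = 38880 km/h² × 7.716049382716049e-05 = 3.0 m/s²
v = v₀ + a × t = 0.0 + 3.0 × 9.7 = 29.1 m/s
v = 29.1 m/s / 0.2777777777777778 = 104.8 km/h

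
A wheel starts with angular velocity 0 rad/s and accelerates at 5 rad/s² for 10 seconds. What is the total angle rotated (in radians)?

θ = ω₀t + ½αt² = 0×10 + ½×5×10² = 250.0 rad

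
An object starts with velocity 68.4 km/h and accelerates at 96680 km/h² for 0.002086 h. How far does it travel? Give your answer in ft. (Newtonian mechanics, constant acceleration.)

v₀ = 68.4 km/h × 0.2777777777777778 = 19.0 m/s
a = 96680 km/h² × 7.716049382716049e-05 = 7.45988 m/s²
t = 0.002086 h × 3600.0 = 7.5096 s
d = v₀ × t + ½ × a × t² = 19.0 × 7.5096 + 0.5 × 7.45988 × 7.5096² = 353.029 m
d = 353.029 m / 0.3048 = 1158 ft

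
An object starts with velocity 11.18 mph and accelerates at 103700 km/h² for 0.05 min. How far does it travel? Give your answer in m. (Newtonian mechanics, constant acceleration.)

v₀ = 11.18 mph × 0.44704 = 4.99791 m/s
a = 103700 km/h² × 7.716049382716049e-05 = 8.00154 m/s²
t = 0.05 min × 60.0 = 3.0 s
d = v₀ × t + ½ × a × t² = 4.99791 × 3.0 + 0.5 × 8.00154 × 3.0² = 51.0 m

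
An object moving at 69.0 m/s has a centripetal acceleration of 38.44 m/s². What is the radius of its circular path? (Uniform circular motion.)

r = v²/a_c = 69.0²/38.44 = 123.86 m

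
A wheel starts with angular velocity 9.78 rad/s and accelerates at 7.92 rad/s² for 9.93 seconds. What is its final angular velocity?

ω = ω₀ + αt = 9.78 + 7.92 × 9.93 = 88.43 rad/s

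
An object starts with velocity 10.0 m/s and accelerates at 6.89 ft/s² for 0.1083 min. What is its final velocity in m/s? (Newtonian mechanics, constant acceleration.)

a = 6.89 ft/s² × 0.3048 = 2.10007 m/s²
t = 0.1083 min × 60.0 = 6.498 s
v = v₀ + a × t = 10.0 + 2.10007 × 6.498 = 23.65 m/s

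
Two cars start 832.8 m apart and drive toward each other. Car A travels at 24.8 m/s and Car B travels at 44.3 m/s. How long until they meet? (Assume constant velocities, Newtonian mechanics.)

Combined speed: v_combined = 24.8 + 44.3 = 69.1 m/s
Time to meet: t = d/v_combined = 832.8/69.1 = 12.05 s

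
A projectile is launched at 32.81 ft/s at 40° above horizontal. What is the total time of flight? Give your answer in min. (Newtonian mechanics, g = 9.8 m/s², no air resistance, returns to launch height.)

v₀ = 32.81 ft/s × 0.3048 = 10.0005 m/s
T = 2 × v₀ × sin(θ) / g = 2 × 10.0005 × sin(40°) / 9.8 = 2 × 10.0005 × 0.642788 / 9.8 = 1.31188 s
T = 1.31188 s / 60.0 = 0.02186 min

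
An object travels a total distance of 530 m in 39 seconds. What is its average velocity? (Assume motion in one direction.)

v_avg = Δd / Δt = 530 / 39 = 13.59 m/s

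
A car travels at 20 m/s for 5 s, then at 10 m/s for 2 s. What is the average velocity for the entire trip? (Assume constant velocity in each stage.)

d₁ = v₁t₁ = 20 × 5 = 100 m
d₂ = v₂t₂ = 10 × 2 = 20 m
d_total = 120 m, t_total = 7 s
v_avg = d_total/t_total = 120/7 = 17.14 m/s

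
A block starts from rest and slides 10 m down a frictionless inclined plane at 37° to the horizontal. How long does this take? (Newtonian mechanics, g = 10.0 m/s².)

a = g sin(θ) = 10.0 × sin(37°) = 6.0182 m/s²
t = √(2d/a) = √(2 × 10 / 6.0182) = 1.82 s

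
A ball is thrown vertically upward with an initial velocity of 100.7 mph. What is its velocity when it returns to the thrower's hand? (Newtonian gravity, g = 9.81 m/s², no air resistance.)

By conservation of energy (no air resistance), the ball returns to the throw height with the same speed as launch, but directed downward.
|v_ground| = v₀ = 100.7 mph
v_ground = 100.7 mph (downward)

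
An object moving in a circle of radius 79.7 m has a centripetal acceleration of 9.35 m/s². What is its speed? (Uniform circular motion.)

v = √(a_c × r) = √(9.35 × 79.7) = 27.3 m/s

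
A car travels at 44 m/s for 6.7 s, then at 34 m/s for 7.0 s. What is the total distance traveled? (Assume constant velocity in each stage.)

d₁ = v₁t₁ = 44 × 6.7 = 294.8 m
d₂ = v₂t₂ = 34 × 7.0 = 238.0 m
d_total = 294.8 + 238.0 = 532.8 m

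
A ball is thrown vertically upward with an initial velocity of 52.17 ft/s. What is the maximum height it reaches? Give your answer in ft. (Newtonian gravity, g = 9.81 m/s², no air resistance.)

v₀ = 52.17 ft/s × 0.3048 = 15.9014 m/s
h_max = v₀² / (2g) = 15.9014² / (2 × 9.81) = 252.855 / 19.62 = 12.8876 m
h_max = 12.8876 m / 0.3048 = 42.28 ft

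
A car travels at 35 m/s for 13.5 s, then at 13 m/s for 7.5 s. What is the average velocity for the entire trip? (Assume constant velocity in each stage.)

d₁ = v₁t₁ = 35 × 13.5 = 472.5 m
d₂ = v₂t₂ = 13 × 7.5 = 97.5 m
d_total = 570.0 m, t_total = 21.0 s
v_avg = d_total/t_total = 570.0/21.0 = 27.14 m/s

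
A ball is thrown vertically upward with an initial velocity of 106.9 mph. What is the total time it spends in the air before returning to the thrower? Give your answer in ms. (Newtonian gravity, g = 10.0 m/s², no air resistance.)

v₀ = 106.9 mph × 0.44704 = 47.7886 m/s
t_total = 2 × v₀ / g = 2 × 47.7886 / 10.0 = 9.55772 s
t_total = 9.55772 s / 0.001 = 9558 ms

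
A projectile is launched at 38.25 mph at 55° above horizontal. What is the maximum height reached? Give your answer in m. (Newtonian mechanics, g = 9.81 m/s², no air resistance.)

v₀ = 38.25 mph × 0.44704 = 17.0993 m/s
H = v₀² × sin²(θ) / (2g) = 17.0993² × sin(55°)² / (2 × 9.81) = 292.386 × 0.67101 / 19.62 = 10.0 m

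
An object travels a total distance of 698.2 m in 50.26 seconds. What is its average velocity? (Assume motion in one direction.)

v_avg = Δd / Δt = 698.2 / 50.26 = 13.89 m/s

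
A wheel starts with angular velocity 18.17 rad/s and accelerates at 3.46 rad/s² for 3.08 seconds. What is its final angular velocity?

ω = ω₀ + αt = 18.17 + 3.46 × 3.08 = 28.83 rad/s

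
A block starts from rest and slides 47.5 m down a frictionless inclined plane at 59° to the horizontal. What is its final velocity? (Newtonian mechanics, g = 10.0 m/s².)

a = g sin(θ) = 10.0 × sin(59°) = 8.5717 m/s²
v = √(2ad) = √(2 × 8.5717 × 47.5) = 28.54 m/s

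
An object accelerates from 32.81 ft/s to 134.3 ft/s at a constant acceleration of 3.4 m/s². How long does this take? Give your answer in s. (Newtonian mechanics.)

v₀ = 32.81 ft/s × 0.3048 = 10.0005 m/s
v = 134.3 ft/s × 0.3048 = 40.9346 m/s
t = (v - v₀) / a = (40.9346 - 10.0005) / 3.4 = 9.098 s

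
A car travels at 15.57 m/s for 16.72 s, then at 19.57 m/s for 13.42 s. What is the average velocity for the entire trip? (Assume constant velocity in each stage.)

d₁ = v₁t₁ = 15.57 × 16.72 = 260.3304 m
d₂ = v₂t₂ = 19.57 × 13.42 = 262.6294 m
d_total = 522.9598 m, t_total = 30.14 s
v_avg = d_total/t_total = 522.9598/30.14 = 17.35 m/s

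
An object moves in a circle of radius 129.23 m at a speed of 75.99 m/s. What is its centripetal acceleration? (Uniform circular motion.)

a_c = v²/r = 75.99²/129.23 = 5774.4801/129.23 = 44.68 m/s²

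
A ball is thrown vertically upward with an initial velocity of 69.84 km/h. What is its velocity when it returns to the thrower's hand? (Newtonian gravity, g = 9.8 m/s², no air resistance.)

By conservation of energy (no air resistance), the ball returns to the throw height with the same speed as launch, but directed downward.
|v_ground| = v₀ = 69.84 km/h
v_ground = 69.84 km/h (downward)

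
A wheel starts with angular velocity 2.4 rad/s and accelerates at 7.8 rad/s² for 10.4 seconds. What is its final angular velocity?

ω = ω₀ + αt = 2.4 + 7.8 × 10.4 = 83.52 rad/s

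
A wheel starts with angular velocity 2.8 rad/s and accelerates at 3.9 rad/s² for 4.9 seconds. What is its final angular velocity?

ω = ω₀ + αt = 2.8 + 3.9 × 4.9 = 21.91 rad/s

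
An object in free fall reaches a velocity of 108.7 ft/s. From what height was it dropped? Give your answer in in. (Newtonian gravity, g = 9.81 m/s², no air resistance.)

v = 108.7 ft/s × 0.3048 = 33.1318 m/s
h = v² / (2g) = 33.1318² / (2 × 9.81) = 55.9488 m
h = 55.9488 m / 0.0254 = 2203 in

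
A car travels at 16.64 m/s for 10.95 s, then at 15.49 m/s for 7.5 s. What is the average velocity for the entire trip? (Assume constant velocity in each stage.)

d₁ = v₁t₁ = 16.64 × 10.95 = 182.208 m
d₂ = v₂t₂ = 15.49 × 7.5 = 116.175 m
d_total = 298.383 m, t_total = 18.45 s
v_avg = d_total/t_total = 298.383/18.45 = 16.17 m/s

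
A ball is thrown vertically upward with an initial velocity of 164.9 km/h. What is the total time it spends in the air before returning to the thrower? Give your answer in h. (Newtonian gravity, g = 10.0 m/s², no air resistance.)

v₀ = 164.9 km/h × 0.2777777777777778 = 45.8056 m/s
t_total = 2 × v₀ / g = 2 × 45.8056 / 10.0 = 9.16112 s
t_total = 9.16112 s / 3600.0 = 0.002545 h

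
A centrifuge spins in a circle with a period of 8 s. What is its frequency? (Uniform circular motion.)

f = 1/T = 1/8 = 0.125 Hz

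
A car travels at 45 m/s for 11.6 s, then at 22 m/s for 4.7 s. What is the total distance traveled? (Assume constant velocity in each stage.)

d₁ = v₁t₁ = 45 × 11.6 = 522.0 m
d₂ = v₂t₂ = 22 × 4.7 = 103.4 m
d_total = 522.0 + 103.4 = 625.4 m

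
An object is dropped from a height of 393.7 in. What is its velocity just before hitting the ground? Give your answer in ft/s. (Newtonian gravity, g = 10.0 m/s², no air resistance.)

h = 393.7 in × 0.0254 = 9.99998 m
v = √(2gh) = √(2 × 10.0 × 9.99998) = 14.1421 m/s
v = 14.1421 m/s / 0.3048 = 46.4 ft/s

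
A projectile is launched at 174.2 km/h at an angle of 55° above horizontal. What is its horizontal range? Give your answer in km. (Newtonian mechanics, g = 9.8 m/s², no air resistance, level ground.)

v₀ = 174.2 km/h × 0.2777777777777778 = 48.3889 m/s
R = v₀² × sin(2θ) / g = 48.3889² × sin(2 × 55°) / 9.8 = 2341.49 × 0.939693 / 9.8 = 224.519 m
R = 224.519 m / 1000.0 = 0.2245 km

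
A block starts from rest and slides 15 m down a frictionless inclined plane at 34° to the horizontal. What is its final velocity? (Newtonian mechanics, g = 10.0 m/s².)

a = g sin(θ) = 10.0 × sin(34°) = 5.5919 m/s²
v = √(2ad) = √(2 × 5.5919 × 15) = 12.95 m/s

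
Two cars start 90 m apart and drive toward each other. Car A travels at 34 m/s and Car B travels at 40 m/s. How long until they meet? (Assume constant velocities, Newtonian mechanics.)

Combined speed: v_combined = 34 + 40 = 74 m/s
Time to meet: t = d/v_combined = 90/74 = 1.22 s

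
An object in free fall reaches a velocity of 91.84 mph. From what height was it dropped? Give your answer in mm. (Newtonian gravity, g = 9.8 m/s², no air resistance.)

v = 91.84 mph × 0.44704 = 41.0562 m/s
h = v² / (2g) = 41.0562² / (2 × 9.8) = 86.0006 m
h = 86.0006 m / 0.001 = 86000 mm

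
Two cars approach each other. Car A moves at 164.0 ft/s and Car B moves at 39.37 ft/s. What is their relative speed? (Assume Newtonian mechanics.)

v_rel = v_A + v_B = 164.0 + 39.37 = 203.37 ft/s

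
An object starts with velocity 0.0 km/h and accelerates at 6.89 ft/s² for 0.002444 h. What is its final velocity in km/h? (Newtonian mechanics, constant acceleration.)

v₀ = 0.0 km/h × 0.2777777777777778 = 0.0 m/s
a = 6.89 ft/s² × 0.3048 = 2.10007 m/s²
t = 0.002444 h × 3600.0 = 8.7984 s
v = v₀ + a × t = 0.0 + 2.10007 × 8.7984 = 18.4773 m/s
v = 18.4773 m/s / 0.2777777777777778 = 66.52 km/h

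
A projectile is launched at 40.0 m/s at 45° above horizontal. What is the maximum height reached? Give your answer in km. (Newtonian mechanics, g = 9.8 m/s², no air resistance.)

H = v₀² × sin²(θ) / (2g) = 40.0² × sin(45°)² / (2 × 9.8) = 1600.0 × 0.5 / 19.6 = 40.8163 m
H = 40.8163 m / 1000.0 = 0.04082 km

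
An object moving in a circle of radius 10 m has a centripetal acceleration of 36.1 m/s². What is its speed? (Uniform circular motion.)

v = √(a_c × r) = √(36.1 × 10) = 19.0 m/s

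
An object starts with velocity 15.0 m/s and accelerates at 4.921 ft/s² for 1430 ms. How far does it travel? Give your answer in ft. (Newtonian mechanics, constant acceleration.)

a = 4.921 ft/s² × 0.3048 = 1.49992 m/s²
t = 1430 ms × 0.001 = 1.43 s
d = v₀ × t + ½ × a × t² = 15.0 × 1.43 + 0.5 × 1.49992 × 1.43² = 22.9836 m
d = 22.9836 m / 0.3048 = 75.41 ft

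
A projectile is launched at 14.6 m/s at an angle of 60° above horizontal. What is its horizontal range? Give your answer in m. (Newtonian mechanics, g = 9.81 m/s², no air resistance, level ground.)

R = v₀² × sin(2θ) / g = 14.6² × sin(2 × 60°) / 9.81 = 213.16 × 0.866025 / 9.81 = 18.82 m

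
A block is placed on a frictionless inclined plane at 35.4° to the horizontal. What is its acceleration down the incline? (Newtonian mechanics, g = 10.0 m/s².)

a = g sin(θ) = 10.0 × sin(35.4°) = 10.0 × 0.5793 = 5.79 m/s²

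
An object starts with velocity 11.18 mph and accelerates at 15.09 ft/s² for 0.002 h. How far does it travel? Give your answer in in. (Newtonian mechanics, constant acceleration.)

v₀ = 11.18 mph × 0.44704 = 4.99791 m/s
a = 15.09 ft/s² × 0.3048 = 4.59943 m/s²
t = 0.002 h × 3600.0 = 7.2 s
d = v₀ × t + ½ × a × t² = 4.99791 × 7.2 + 0.5 × 4.59943 × 7.2² = 155.202 m
d = 155.202 m / 0.0254 = 6110 in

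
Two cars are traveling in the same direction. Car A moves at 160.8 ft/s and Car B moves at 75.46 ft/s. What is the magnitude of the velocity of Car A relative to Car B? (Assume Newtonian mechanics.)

v_rel = |v_A - v_B| = |160.8 - 75.46| = 85.34 ft/s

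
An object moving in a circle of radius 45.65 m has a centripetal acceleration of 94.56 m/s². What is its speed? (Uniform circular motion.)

v = √(a_c × r) = √(94.56 × 45.65) = 65.7 m/s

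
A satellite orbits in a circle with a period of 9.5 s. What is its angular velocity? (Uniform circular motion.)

ω = 2π/T = 2π/9.5 = 0.6614 rad/s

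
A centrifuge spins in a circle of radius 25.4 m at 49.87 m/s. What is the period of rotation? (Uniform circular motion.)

T = 2πr/v = 2π×25.4/49.87 = 3.2 s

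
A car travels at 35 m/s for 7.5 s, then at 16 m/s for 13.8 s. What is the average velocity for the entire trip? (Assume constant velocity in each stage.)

d₁ = v₁t₁ = 35 × 7.5 = 262.5 m
d₂ = v₂t₂ = 16 × 13.8 = 220.8 m
d_total = 483.3 m, t_total = 21.3 s
v_avg = d_total/t_total = 483.3/21.3 = 22.69 m/s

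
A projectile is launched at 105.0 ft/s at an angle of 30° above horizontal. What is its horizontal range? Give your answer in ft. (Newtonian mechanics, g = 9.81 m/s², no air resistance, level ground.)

v₀ = 105.0 ft/s × 0.3048 = 32.004 m/s
R = v₀² × sin(2θ) / g = 32.004² × sin(2 × 30°) / 9.81 = 1024.26 × 0.866025 / 9.81 = 90.4215 m
R = 90.4215 m / 0.3048 = 296.7 ft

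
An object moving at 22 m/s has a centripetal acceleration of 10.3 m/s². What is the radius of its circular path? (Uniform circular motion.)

r = v²/a_c = 22²/10.3 = 46.99 m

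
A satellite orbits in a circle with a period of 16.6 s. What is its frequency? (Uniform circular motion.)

f = 1/T = 1/16.6 = 0.0602 Hz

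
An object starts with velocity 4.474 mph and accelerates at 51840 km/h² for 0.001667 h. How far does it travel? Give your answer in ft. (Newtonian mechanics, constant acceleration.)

v₀ = 4.474 mph × 0.44704 = 2.00006 m/s
a = 51840 km/h² × 7.716049382716049e-05 = 4.0 m/s²
t = 0.001667 h × 3600.0 = 6.0012 s
d = v₀ × t + ½ × a × t² = 2.00006 × 6.0012 + 0.5 × 4.0 × 6.0012² = 84.0316 m
d = 84.0316 m / 0.3048 = 275.7 ft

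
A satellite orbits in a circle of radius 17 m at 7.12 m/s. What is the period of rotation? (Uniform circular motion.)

T = 2πr/v = 2π×17/7.12 = 15.0 s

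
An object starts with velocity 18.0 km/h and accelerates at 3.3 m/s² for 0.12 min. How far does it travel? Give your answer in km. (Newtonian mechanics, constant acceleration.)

v₀ = 18.0 km/h × 0.2777777777777778 = 5.0 m/s
t = 0.12 min × 60.0 = 7.2 s
d = v₀ × t + ½ × a × t² = 5.0 × 7.2 + 0.5 × 3.3 × 7.2² = 121.536 m
d = 121.536 m / 1000.0 = 0.1215 km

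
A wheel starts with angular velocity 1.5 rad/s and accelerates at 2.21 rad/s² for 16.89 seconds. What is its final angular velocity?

ω = ω₀ + αt = 1.5 + 2.21 × 16.89 = 38.83 rad/s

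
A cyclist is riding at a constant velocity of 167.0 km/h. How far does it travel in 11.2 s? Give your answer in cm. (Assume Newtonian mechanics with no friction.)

v = 167.0 km/h × 0.2777777777777778 = 46.3889 m/s
d = v × t = 46.3889 × 11.2 = 519.556 m
d = 519.556 m / 0.01 = 51960 cm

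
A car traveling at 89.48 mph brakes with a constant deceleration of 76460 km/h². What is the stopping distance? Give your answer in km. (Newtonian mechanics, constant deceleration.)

v₀ = 89.48 mph × 0.44704 = 40.0011 m/s
a = 76460 km/h² × 7.716049382716049e-05 = 5.89969 m/s²
d = v₀² / (2a) = 40.0011² / (2 × 5.89969) = 1600.09 / 11.7994 = 135.608 m
d = 135.608 m / 1000.0 = 0.1356 km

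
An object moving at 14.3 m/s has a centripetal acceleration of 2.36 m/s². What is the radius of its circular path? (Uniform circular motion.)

r = v²/a_c = 14.3²/2.36 = 86.65 m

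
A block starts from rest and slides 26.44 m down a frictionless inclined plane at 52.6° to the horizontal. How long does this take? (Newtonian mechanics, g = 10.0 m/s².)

a = g sin(θ) = 10.0 × sin(52.6°) = 7.9441 m/s²
t = √(2d/a) = √(2 × 26.44 / 7.9441) = 2.58 s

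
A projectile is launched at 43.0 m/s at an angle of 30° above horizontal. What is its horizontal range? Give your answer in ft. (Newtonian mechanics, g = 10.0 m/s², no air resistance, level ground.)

R = v₀² × sin(2θ) / g = 43.0² × sin(2 × 30°) / 10.0 = 1849.0 × 0.866025 / 10.0 = 160.128 m
R = 160.128 m / 0.3048 = 525.4 ft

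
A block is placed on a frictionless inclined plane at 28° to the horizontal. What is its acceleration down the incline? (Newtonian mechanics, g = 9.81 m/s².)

a = g sin(θ) = 9.81 × sin(28°) = 9.81 × 0.4695 = 4.61 m/s²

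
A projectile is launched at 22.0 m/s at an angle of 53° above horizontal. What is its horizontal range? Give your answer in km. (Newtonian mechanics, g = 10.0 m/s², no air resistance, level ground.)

R = v₀² × sin(2θ) / g = 22.0² × sin(2 × 53°) / 10.0 = 484.0 × 0.961262 / 10.0 = 46.5251 m
R = 46.5251 m / 1000.0 = 0.04653 km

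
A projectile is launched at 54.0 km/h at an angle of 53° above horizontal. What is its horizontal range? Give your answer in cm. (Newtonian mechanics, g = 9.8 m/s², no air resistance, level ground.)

v₀ = 54.0 km/h × 0.2777777777777778 = 15.0 m/s
R = v₀² × sin(2θ) / g = 15.0² × sin(2 × 53°) / 9.8 = 225.0 × 0.961262 / 9.8 = 22.0698 m
R = 22.0698 m / 0.01 = 2207 cm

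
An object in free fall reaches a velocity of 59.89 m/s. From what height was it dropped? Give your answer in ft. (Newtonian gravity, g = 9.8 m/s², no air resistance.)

h = v² / (2g) = 59.89² / (2 × 9.8) = 183.001 m
h = 183.001 m / 0.3048 = 600.4 ft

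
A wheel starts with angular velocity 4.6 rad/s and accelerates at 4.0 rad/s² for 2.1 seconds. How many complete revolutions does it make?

θ = ω₀t + ½αt² = 4.6×2.1 + ½×4.0×2.1² = 18.48 rad
Total revolutions = θ/(2π) = 18.48/(2π) = 2.94
Complete revolutions = ⌊2.94⌋ = 2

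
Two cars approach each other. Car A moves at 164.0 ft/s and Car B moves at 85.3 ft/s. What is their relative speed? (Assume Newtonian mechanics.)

v_rel = v_A + v_B = 164.0 + 85.3 = 249.3 ft/s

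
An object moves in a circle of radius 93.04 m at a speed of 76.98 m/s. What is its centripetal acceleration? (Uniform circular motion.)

a_c = v²/r = 76.98²/93.04 = 5925.9204/93.04 = 63.69 m/s²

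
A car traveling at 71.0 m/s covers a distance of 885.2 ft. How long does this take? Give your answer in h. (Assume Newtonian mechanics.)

d = 885.2 ft × 0.3048 = 269.809 m
t = d / v = 269.809 / 71.0 = 3.80013 s
t = 3.80013 s / 3600.0 = 0.001056 h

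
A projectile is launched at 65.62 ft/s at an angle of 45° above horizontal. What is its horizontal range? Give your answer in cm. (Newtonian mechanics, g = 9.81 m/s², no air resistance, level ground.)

v₀ = 65.62 ft/s × 0.3048 = 20.001 m/s
R = v₀² × sin(2θ) / g = 20.001² × sin(2 × 45°) / 9.81 = 400.04 × 1.0 / 9.81 = 40.7788 m
R = 40.7788 m / 0.01 = 4078 cm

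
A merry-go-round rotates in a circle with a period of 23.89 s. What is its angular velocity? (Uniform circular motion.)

ω = 2π/T = 2π/23.89 = 0.263 rad/s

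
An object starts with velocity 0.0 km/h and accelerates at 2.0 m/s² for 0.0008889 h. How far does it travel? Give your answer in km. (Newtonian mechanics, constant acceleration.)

v₀ = 0.0 km/h × 0.2777777777777778 = 0.0 m/s
t = 0.0008889 h × 3600.0 = 3.20004 s
d = v₀ × t + ½ × a × t² = 0.0 × 3.20004 + 0.5 × 2.0 × 3.20004² = 10.2403 m
d = 10.2403 m / 1000.0 = 0.01024 km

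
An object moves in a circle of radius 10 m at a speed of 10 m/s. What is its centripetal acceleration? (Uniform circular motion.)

a_c = v²/r = 10²/10 = 100/10 = 10.0 m/s²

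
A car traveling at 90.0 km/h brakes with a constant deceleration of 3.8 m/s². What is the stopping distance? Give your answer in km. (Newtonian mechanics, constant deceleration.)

v₀ = 90.0 km/h × 0.2777777777777778 = 25.0 m/s
d = v₀² / (2a) = 25.0² / (2 × 3.8) = 625.0 / 7.6 = 82.2368 m
d = 82.2368 m / 1000.0 = 0.08224 km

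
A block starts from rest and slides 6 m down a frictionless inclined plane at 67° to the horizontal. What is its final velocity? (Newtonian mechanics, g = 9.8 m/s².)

a = g sin(θ) = 9.8 × sin(67°) = 9.0209 m/s²
v = √(2ad) = √(2 × 9.0209 × 6) = 10.4 m/s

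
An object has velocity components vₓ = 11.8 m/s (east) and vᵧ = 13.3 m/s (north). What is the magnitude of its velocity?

|v| = √(vₓ² + vᵧ²) = √(11.8² + 13.3²) = √(316.13) = 17.78 m/s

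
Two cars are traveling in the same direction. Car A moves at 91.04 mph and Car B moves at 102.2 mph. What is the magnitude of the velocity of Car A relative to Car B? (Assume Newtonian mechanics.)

v_rel = |v_A - v_B| = |91.04 - 102.2| = 11.16 mph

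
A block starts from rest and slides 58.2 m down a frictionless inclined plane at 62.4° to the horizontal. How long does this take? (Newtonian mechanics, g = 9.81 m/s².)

a = g sin(θ) = 9.81 × sin(62.4°) = 8.6937 m/s²
t = √(2d/a) = √(2 × 58.2 / 8.6937) = 3.66 s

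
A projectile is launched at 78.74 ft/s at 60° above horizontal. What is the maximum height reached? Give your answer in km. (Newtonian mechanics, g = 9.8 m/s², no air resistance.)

v₀ = 78.74 ft/s × 0.3048 = 24.0 m/s
H = v₀² × sin²(θ) / (2g) = 24.0² × sin(60°)² / (2 × 9.8) = 576.0 × 0.75 / 19.6 = 22.0408 m
H = 22.0408 m / 1000.0 = 0.02204 km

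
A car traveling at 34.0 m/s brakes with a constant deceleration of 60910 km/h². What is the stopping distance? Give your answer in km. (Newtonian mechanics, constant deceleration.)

a = 60910 km/h² × 7.716049382716049e-05 = 4.69985 m/s²
d = v₀² / (2a) = 34.0² / (2 × 4.69985) = 1156.0 / 9.3997 = 122.983 m
d = 122.983 m / 1000.0 = 0.123 km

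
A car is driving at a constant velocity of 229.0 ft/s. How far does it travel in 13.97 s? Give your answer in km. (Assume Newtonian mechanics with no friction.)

v = 229.0 ft/s × 0.3048 = 69.7992 m/s
d = v × t = 69.7992 × 13.97 = 975.095 m
d = 975.095 m / 1000.0 = 0.9751 km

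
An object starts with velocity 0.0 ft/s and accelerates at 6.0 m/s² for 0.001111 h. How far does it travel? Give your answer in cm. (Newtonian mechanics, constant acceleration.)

v₀ = 0.0 ft/s × 0.3048 = 0.0 m/s
t = 0.001111 h × 3600.0 = 3.9996 s
d = v₀ × t + ½ × a × t² = 0.0 × 3.9996 + 0.5 × 6.0 × 3.9996² = 47.9904 m
d = 47.9904 m / 0.01 = 4799 cm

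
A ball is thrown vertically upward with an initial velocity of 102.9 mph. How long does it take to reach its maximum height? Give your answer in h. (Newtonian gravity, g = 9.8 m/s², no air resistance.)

v₀ = 102.9 mph × 0.44704 = 46.0004 m/s
t_up = v₀ / g = 46.0004 / 9.8 = 4.69392 s
t_up = 4.69392 s / 3600.0 = 0.001304 h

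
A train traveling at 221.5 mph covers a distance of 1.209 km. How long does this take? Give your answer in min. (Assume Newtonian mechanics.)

d = 1.209 km × 1000.0 = 1209.0 m
v = 221.5 mph × 0.44704 = 99.0194 m/s
t = d / v = 1209.0 / 99.0194 = 12.2097 s
t = 12.2097 s / 60.0 = 0.2035 min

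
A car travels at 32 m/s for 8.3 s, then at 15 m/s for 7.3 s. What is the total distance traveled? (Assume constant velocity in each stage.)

d₁ = v₁t₁ = 32 × 8.3 = 265.6 m
d₂ = v₂t₂ = 15 × 7.3 = 109.5 m
d_total = 265.6 + 109.5 = 375.1 m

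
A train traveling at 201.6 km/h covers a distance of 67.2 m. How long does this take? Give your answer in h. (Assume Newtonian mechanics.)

v = 201.6 km/h × 0.2777777777777778 = 56.0 m/s
t = d / v = 67.2 / 56.0 = 1.2 s
t = 1.2 s / 3600.0 = 0.0003333 h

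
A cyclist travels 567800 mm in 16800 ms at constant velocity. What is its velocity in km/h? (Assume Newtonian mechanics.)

d = 567800 mm × 0.001 = 567.8 m
t = 16800 ms × 0.001 = 16.8 s
v = d / t = 567.8 / 16.8 = 33.7976 m/s
v = 33.7976 m/s / 0.2777777777777778 = 121.7 km/h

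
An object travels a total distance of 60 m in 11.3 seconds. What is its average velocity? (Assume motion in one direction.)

v_avg = Δd / Δt = 60 / 11.3 = 5.31 m/s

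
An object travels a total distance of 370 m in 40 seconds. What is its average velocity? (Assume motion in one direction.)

v_avg = Δd / Δt = 370 / 40 = 9.25 m/s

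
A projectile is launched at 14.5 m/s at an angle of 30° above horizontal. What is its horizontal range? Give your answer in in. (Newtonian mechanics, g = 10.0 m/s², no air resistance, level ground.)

R = v₀² × sin(2θ) / g = 14.5² × sin(2 × 30°) / 10.0 = 210.25 × 0.866025 / 10.0 = 18.2082 m
R = 18.2082 m / 0.0254 = 716.9 in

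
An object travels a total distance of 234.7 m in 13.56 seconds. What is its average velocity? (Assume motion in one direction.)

v_avg = Δd / Δt = 234.7 / 13.56 = 17.31 m/s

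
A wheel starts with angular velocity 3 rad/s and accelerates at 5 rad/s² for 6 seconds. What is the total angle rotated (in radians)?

θ = ω₀t + ½αt² = 3×6 + ½×5×6² = 108.0 rad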